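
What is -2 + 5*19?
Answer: 93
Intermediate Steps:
-2 + 5*19 = -2 + 95 = 93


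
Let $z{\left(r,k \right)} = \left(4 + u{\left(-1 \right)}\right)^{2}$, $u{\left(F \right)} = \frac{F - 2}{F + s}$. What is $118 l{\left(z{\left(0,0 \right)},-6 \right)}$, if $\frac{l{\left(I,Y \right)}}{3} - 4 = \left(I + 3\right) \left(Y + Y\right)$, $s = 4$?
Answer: $-49560$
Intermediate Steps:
$u{\left(F \right)} = \frac{-2 + F}{4 + F}$ ($u{\left(F \right)} = \frac{F - 2}{F + 4} = \frac{-2 + F}{4 + F}$)
$z{\left(r,k \right)} = 9$ ($z{\left(r,k \right)} = \left(4 + \frac{-2 - 1}{4 - 1}\right)^{2} = \left(4 + \frac{1}{3} \left(-3\right)\right)^{2} = \left(4 - 1\right)^{2} = 3^{2} = 9$)
$l{\left(I,Y \right)} = 12 + 6 Y \left(3 + I\right)$ ($l{\left(I,Y \right)} = 12 + 3 \left(I + 3\right) \left(Y + Y\right) = 12 + 3 \left(3 + I\right) 2 Y = 12 + 3 \cdot 2 Y \left(3 + I\right) = 12 + 6 Y \left(3 + I\right)$)
$118 l{\left(z{\left(0,0 \right)},-6 \right)} = 118 \left(12 + 18 \left(-6\right) + 6 \cdot 9 \left(-6\right)\right) = 118 \left(12 - 108 - 324\right) = 118 \left(-420\right) = -49560$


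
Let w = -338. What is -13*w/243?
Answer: 4394/243 ≈ 18.082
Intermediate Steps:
-13*w/243 = -(-4394)/243 = -13*(-338/243) = 4394/243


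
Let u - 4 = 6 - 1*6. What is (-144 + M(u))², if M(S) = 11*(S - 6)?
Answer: 27556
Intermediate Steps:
u = 4 (u = 4 + (6 - 1*6) = 4 + (6 - 6) = 4 + 0 = 4)
M(S) = -66 + 11*S (M(S) = 11*(-6 + S) = -66 + 11*S)
(-144 + M(u))² = (-144 + (-66 + 11*4))² = (-144 + (-66 + 44))² = (-144 - 22)² = (-166)² = 27556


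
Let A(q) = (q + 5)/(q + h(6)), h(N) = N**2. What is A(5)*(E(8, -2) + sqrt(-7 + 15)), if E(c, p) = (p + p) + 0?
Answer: -40/41 + 20*sqrt(2)/41 ≈ -0.28575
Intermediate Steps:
E(c, p) = 2*p (E(c, p) = 2*p + 0 = 2*p)
A(q) = (5 + q)/(36 + q) (A(q) = (q + 5)/(q + 6**2) = (5 + q)/(q + 36) = (5 + q)/(36 + q))
A(5)*(E(8, -2) + sqrt(-7 + 15)) = ((5 + 5)/(36 + 5))*(2*(-2) + sqrt(-7 + 15)) = (10/41)*(-4 + sqrt(8)) = ((1/41)*10)*(-4 + 2*sqrt(2)) = 10*(-4 + 2*sqrt(2))/41 = -40/41 + 20*sqrt(2)/41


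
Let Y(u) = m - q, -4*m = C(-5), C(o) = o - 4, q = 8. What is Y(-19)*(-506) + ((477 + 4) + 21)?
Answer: 6823/2 ≈ 3411.5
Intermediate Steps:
C(o) = -4 + o
m = 9/4 (m = -(-4 - 5)/4 = -¼*(-9) = 9/4 ≈ 2.2500)
Y(u) = -23/4 (Y(u) = 9/4 - 1*8 = 9/4 - 8 = -23/4)
Y(-19)*(-506) + ((477 + 4) + 21) = -23/4*(-506) + ((477 + 4) + 21) = 5819/2 + (481 + 21) = 5819/2 + 502 = 6823/2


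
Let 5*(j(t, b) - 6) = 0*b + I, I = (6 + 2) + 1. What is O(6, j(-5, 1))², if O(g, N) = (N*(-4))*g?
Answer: 876096/25 ≈ 35044.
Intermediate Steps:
I = 9 (I = 8 + 1 = 9)
j(t, b) = 39/5 (j(t, b) = 6 + (0*b + 9)/5 = 6 + (0 + 9)/5 = 6 + (⅕)*9 = 6 + 9/5 = 39/5)
O(g, N) = -4*N*g (O(g, N) = (-4*N)*g = -4*N*g)
O(6, j(-5, 1))² = (-4*39/5*6)² = (-936/5)² = 876096/25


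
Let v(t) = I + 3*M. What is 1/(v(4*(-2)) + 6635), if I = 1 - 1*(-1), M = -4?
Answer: 1/6625 ≈ 0.00015094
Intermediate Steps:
I = 2 (I = 1 + 1 = 2)
v(t) = -10 (v(t) = 2 + 3*(-4) = 2 - 12 = -10)
1/(v(4*(-2)) + 6635) = 1/(-10 + 6635) = 1/6625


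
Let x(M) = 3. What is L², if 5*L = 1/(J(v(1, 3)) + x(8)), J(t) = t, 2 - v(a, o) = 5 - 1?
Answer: 1/25 ≈ 0.040000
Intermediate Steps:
v(a, o) = -2 (v(a, o) = 2 - (5 - 1) = 2 - 1*4 = 2 - 4 = -2)
L = ⅕ (L = 1/(5*(-2 + 3)) = (⅕)/1 = (⅕)*1 = ⅕ ≈ 0.20000)
L² = (⅕)² = 1/25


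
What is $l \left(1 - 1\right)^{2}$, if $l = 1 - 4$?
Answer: $0$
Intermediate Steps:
$l = -3$ ($l = 1 - 4 = -3$)
$l \left(1 - 1\right)^{2} = - 3 \left(1 - 1\right)^{2} = - 3 \cdot 0^{2} = \left(-3\right) 0 = 0$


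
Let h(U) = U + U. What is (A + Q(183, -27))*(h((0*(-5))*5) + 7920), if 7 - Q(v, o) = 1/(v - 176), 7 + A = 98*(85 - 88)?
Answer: -16307280/7 ≈ -2.3296e+6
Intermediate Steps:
A = -301 (A = -7 + 98*(85 - 88) = -7 + 98*(-3) = -7 - 294 = -301)
h(U) = 2*U
Q(v, o) = 7 - 1/(-176 + v) (Q(v, o) = 7 - 1/(v - 176) = 7 - 1/(-176 + v))
(A + Q(183, -27))*(h((0*(-5))*5) + 7920) = (-301 + (-1233 + 7*183)/(-176 + 183))*(2*((0*(-5))*5) + 7920) = (-301 + (-1233 + 1281)/7)*(2*(0*5) + 7920) = (-301 + (⅐)*48)*(2*0 + 7920) = (-301 + 48/7)*(0 + 7920) = -2059/7*7920 = -16307280/7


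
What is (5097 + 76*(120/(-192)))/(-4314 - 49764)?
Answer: -10099/108156 ≈ -0.093374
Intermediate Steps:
(5097 + 76*(120/(-192)))/(-4314 - 49764) = (5097 + 76*(120*(-1/192)))/(-54078) = (5097 + 76*(-5/8))*(-1/54078) = (5097 - 95/2)*(-1/54078) = (10099/2)*(-1/54078) = -10099/108156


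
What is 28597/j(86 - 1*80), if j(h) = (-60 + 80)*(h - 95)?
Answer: -28597/1780 ≈ -16.066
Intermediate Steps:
j(h) = -1900 + 20*h (j(h) = 20*(-95 + h) = -1900 + 20*h)
28597/j(86 - 1*80) = 28597/(-1900 + 20*(86 - 1*80)) = 28597/(-1900 + 20*(86 - 80)) = 28597/(-1900 + 20*6) = 28597/(-1900 + 120) = 28597/(-1780) = 28597*(-1/1780) = -28597/1780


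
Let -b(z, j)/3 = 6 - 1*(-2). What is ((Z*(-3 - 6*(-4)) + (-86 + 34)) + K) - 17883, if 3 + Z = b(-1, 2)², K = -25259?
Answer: -31161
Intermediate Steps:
b(z, j) = -24 (b(z, j) = -3*(6 - 1*(-2)) = -3*(6 + 2) = -3*8 = -24)
Z = 573 (Z = -3 + (-24)² = -3 + 576 = 573)
((Z*(-3 - 6*(-4)) + (-86 + 34)) + K) - 17883 = ((573*(-3 - 6*(-4)) + (-86 + 34)) - 25259) - 17883 = ((573*(-3 + 24) - 52) - 25259) - 17883 = ((573*21 - 52) - 25259) - 17883 = ((12033 - 52) - 25259) - 17883 = (11981 - 25259) - 17883 = -13278 - 17883 = -31161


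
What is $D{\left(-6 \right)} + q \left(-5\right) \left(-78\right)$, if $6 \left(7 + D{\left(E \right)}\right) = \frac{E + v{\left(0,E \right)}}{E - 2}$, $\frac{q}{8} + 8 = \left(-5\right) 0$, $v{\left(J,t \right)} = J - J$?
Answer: $- \frac{199735}{8} \approx -24967.0$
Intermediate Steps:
$v{\left(J,t \right)} = 0$
$q = -64$ ($q = -64 + 8 \left(\left(-5\right) 0\right) = -64 + 8 \cdot 0 = -64 + 0 = -64$)
$D{\left(E \right)} = -7 + \frac{E}{6 \left(-2 + E\right)}$ ($D{\left(E \right)} = -7 + \frac{\left(E + 0\right) \frac{1}{E - 2}}{6} = -7 + \frac{E \frac{1}{-2 + E}}{6} = -7 + \frac{E}{6 \left(-2 + E\right)}$)
$D{\left(-6 \right)} + q \left(-5\right) \left(-78\right) = \frac{84 - -246}{6 \left(-2 - 6\right)} + \left(-64\right) \left(-5\right) \left(-78\right) = \frac{84 + 246}{6 \left(-8\right)} + 320 \left(-78\right) = \frac{1}{6} \left(- \frac{1}{8}\right) 330 - 24960 = - \frac{55}{8} - 24960 = - \frac{199735}{8}$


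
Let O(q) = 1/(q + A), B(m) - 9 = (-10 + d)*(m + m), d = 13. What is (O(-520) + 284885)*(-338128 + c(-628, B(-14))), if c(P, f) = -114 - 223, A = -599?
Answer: -107898009768010/1119 ≈ -9.6424e+10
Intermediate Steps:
B(m) = 9 + 6*m (B(m) = 9 + (-10 + 13)*(m + m) = 9 + 3*(2*m) = 9 + 6*m)
O(q) = 1/(-599 + q) (O(q) = 1/(q - 599) = 1/(-599 + q))
c(P, f) = -337
(O(-520) + 284885)*(-338128 + c(-628, B(-14))) = (1/(-599 - 520) + 284885)*(-338128 - 337) = (1/(-1119) + 284885)*(-338465) = (-1/1119 + 284885)*(-338465) = (318786314/1119)*(-338465) = -107898009768010/1119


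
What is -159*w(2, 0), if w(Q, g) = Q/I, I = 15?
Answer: -106/5 ≈ -21.200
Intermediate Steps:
w(Q, g) = Q/15
-159*w(2, 0) = -53*2/5 = -159*2/15 = -106/5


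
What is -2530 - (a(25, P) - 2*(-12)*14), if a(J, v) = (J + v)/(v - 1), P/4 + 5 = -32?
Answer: -427157/149 ≈ -2866.8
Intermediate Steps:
P = -148 (P = -20 + 4*(-32) = -20 - 128 = -148)
a(J, v) = (J + v)/(-1 + v)
-2530 - (a(25, P) - 2*(-12)*14) = -2530 - ((25 - 148)/(-1 - 148) - 2*(-12)*14) = -2530 - (-123/(-149) + 24*14) = -2530 - (-1/149*(-123) + 336) = -2530 - (123/149 + 336) = -2530 - 1*50187/149 = -2530 - 50187/149 = -427157/149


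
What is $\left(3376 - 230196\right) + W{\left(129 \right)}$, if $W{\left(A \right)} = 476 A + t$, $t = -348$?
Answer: $-165764$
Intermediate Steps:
$W{\left(A \right)} = -348 + 476 A$ ($W{\left(A \right)} = 476 A - 348 = -348 + 476 A$)
$\left(3376 - 230196\right) + W{\left(129 \right)} = \left(3376 - 230196\right) + \left(-348 + 476 \cdot 129\right) = -226820 + \left(-348 + 61404\right) = -226820 + 61056 = -165764$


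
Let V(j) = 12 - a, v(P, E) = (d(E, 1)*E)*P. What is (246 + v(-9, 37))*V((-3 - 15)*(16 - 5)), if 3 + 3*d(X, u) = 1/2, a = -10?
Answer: 11517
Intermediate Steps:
d(X, u) = -⅚ (d(X, u) = -1 + (⅓)/2 = -1 + (⅓)*(½) = -1 + ⅙ = -⅚)
v(P, E) = -5*E*P/6 (v(P, E) = (-5*E/6)*P = -5*E*P/6)
V(j) = 22 (V(j) = 12 - 1*(-10) = 12 + 10 = 22)
(246 + v(-9, 37))*V((-3 - 15)*(16 - 5)) = (246 - ⅚*37*(-9))*22 = (246 + 555/2)*22 = (1047/2)*22 = 11517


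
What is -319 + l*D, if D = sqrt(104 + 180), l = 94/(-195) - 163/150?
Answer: -319 - 3059*sqrt(71)/975 ≈ -345.44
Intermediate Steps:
l = -3059/1950 (l = 94*(-1/195) - 163*1/150 = -94/195 - 163/150 = -3059/1950 ≈ -1.5687)
D = 2*sqrt(71) (D = sqrt(284) = 2*sqrt(71) ≈ 16.852)
-319 + l*D = -319 - 3059*sqrt(71)/975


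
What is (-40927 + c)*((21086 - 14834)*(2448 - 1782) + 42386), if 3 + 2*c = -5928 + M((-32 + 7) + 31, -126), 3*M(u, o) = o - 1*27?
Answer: -184728682124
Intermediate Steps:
M(u, o) = -9 + o/3 (M(u, o) = (o - 1*27)/3 = (o - 27)/3 = (-27 + o)/3 = -9 + o/3)
c = -2991 (c = -3/2 + (-5928 + (-9 + (⅓)*(-126)))/2 = -3/2 + (-5928 + (-9 - 42))/2 = -3/2 + (-5928 - 51)/2 = -3/2 + (½)*(-5979) = -3/2 - 5979/2 = -2991)
(-40927 + c)*((21086 - 14834)*(2448 - 1782) + 42386) = (-40927 - 2991)*((21086 - 14834)*(2448 - 1782) + 42386) = -43918*(6252*666 + 42386) = -43918*(4163832 + 42386) = -43918*4206218 = -184728682124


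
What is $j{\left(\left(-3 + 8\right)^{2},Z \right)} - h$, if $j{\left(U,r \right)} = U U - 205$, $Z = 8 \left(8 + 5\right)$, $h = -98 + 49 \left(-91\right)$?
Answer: $4977$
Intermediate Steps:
$h = -4557$ ($h = -98 - 4459 = -4557$)
$Z = 104$ ($Z = 8 \cdot 13 = 104$)
$j{\left(U,r \right)} = -205 + U^{2}$ ($j{\left(U,r \right)} = U^{2} - 205 = -205 + U^{2}$)
$j{\left(\left(-3 + 8\right)^{2},Z \right)} - h = \left(-205 + \left(\left(-3 + 8\right)^{2}\right)^{2}\right) - -4557 = \left(-205 + \left(5^{2}\right)^{2}\right) + 4557 = \left(-205 + 25^{2}\right) + 4557 = \left(-205 + 625\right) + 4557 = 420 + 4557 = 4977$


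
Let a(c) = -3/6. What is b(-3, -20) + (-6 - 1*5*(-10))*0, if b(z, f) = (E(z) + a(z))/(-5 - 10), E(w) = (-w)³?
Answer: -53/30 ≈ -1.7667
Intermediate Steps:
a(c) = -½ (a(c) = -3*⅙ = -½)
E(w) = -w³
b(z, f) = 1/30 + z³/15 (b(z, f) = (-z³ - ½)/(-5 - 10) = (-½ - z³)/(-15) = (-½ - z³)*(-1/15) = 1/30 + z³/15)
b(-3, -20) + (-6 - 1*5*(-10))*0 = (1/30 + (1/15)*(-3)³) + (-6 - 1*5*(-10))*0 = (1/30 + (1/15)*(-27)) + (-6 - 5*(-10))*0 = (1/30 - 9/5) + (-6 + 50)*0 = -53/30 + 44*0 = -53/30 + 0 = -53/30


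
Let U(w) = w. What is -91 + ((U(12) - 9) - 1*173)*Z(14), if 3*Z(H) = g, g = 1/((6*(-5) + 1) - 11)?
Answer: -1075/12 ≈ -89.583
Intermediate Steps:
g = -1/40 (g = 1/((-30 + 1) - 11) = 1/(-29 - 11) = 1/(-40) = -1/40 ≈ -0.025000)
Z(H) = -1/120 (Z(H) = (1/3)*(-1/40) = -1/120)
-91 + ((U(12) - 9) - 1*173)*Z(14) = -91 + ((12 - 9) - 1*173)*(-1/120) = -91 + (3 - 173)*(-1/120) = -91 - 170*(-1/120) = -91 + 17/12 = -1075/12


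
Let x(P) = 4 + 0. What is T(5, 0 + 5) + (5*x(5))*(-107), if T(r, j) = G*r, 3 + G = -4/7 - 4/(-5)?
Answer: -15077/7 ≈ -2153.9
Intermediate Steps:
x(P) = 4
G = -97/35 (G = -3 + (-4/7 - 4/(-5)) = -3 + (-4*⅐ - 4*(-⅕)) = -3 + (-4/7 + ⅘) = -3 + 8/35 = -97/35 ≈ -2.7714)
T(r, j) = -97*r/35
T(5, 0 + 5) + (5*x(5))*(-107) = -97/35*5 + (5*4)*(-107) = -97/7 + 20*(-107) = -97/7 - 2140 = -15077/7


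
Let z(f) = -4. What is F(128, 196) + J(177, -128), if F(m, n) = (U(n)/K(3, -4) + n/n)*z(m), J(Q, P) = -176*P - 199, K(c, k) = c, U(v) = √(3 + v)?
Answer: 22325 - 4*√199/3 ≈ 22306.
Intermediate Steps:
J(Q, P) = -199 - 176*P
F(m, n) = -4 - 4*√(3 + n)/3 (F(m, n) = (√(3 + n)/3 + n/n)*(-4) = (√(3 + n)*(⅓) + 1)*(-4) = (√(3 + n)/3 + 1)*(-4) = (1 + √(3 + n)/3)*(-4) = -4 - 4*√(3 + n)/3)
F(128, 196) + J(177, -128) = (-4 - 4*√(3 + 196)/3) + (-199 - 176*(-128)) = (-4 - 4*√199/3) + (-199 + 22528) = (-4 - 4*√199/3) + 22329 = 22325 - 4*√199/3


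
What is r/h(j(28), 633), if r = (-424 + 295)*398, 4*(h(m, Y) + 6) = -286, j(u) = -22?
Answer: 102684/155 ≈ 662.48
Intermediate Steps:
h(m, Y) = -155/2 (h(m, Y) = -6 + (¼)*(-286) = -6 - 143/2 = -155/2)
r = -51342 (r = -129*398 = -51342)
r/h(j(28), 633) = -51342/(-155/2) = -51342*(-2/155) = 102684/155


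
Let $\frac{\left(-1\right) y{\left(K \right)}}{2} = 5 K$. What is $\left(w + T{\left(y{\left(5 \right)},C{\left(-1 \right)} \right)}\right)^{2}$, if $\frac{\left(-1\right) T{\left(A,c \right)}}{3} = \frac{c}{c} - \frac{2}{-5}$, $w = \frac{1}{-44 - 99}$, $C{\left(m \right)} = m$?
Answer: $\frac{9048064}{511225} \approx 17.699$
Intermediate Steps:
$y{\left(K \right)} = - 10 K$ ($y{\left(K \right)} = - 2 \cdot 5 K = - 10 K$)
$w = - \frac{1}{143}$ ($w = \frac{1}{-143} = - \frac{1}{143} \approx -0.006993$)
$T{\left(A,c \right)} = - \frac{21}{5}$ ($T{\left(A,c \right)} = - 3 \left(\frac{c}{c} - \frac{2}{-5}\right) = - 3 \left(1 - - \frac{2}{5}\right) = - 3 \left(1 + \frac{2}{5}\right) = \left(-3\right) \frac{7}{5} = - \frac{21}{5}$)
$\left(w + T{\left(y{\left(5 \right)},C{\left(-1 \right)} \right)}\right)^{2} = \left(- \frac{1}{143} - \frac{21}{5}\right)^{2} = \left(- \frac{3008}{715}\right)^{2} = \frac{9048064}{511225}$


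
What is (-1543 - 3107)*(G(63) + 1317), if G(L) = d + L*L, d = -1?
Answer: -24575250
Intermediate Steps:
G(L) = -1 + L**2 (G(L) = -1 + L*L = -1 + L**2)
(-1543 - 3107)*(G(63) + 1317) = (-1543 - 3107)*((-1 + 63**2) + 1317) = -4650*((-1 + 3969) + 1317) = -4650*(3968 + 1317) = -4650*5285 = -24575250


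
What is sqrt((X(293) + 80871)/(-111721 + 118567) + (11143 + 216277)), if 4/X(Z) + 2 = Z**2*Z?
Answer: sqrt(749355926508286295882490730)/57400868910 ≈ 476.90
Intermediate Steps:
X(Z) = 4/(-2 + Z**3) (X(Z) = 4/(-2 + Z**2*Z) = 4/(-2 + Z**3))
sqrt((X(293) + 80871)/(-111721 + 118567) + (11143 + 216277)) = sqrt((4/(-2 + 293**3) + 80871)/(-111721 + 118567) + (11143 + 216277)) = sqrt((4/(-2 + 25153757) + 80871)/6846 + 227420) = sqrt((4/25153755 + 80871)*(1/6846) + 227420) = sqrt((2034209320609/25153755)*(1/6846) + 227420) = sqrt(2034209320609/172202606730 + 227420) = sqrt(39164351031857209/172202606730) = sqrt(749355926508286295882490730)/57400868910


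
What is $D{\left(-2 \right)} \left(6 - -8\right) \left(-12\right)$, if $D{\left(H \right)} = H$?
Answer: $336$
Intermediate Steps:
$D{\left(-2 \right)} \left(6 - -8\right) \left(-12\right) = - 2 \left(6 - -8\right) \left(-12\right) = - 2 \left(6 + 8\right) \left(-12\right) = \left(-2\right) 14 \left(-12\right) = \left(-28\right) \left(-12\right) = 336$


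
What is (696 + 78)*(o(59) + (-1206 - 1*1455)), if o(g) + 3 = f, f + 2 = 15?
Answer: -2051874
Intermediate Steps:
f = 13 (f = -2 + 15 = 13)
o(g) = 10 (o(g) = -3 + 13 = 10)
(696 + 78)*(o(59) + (-1206 - 1*1455)) = (696 + 78)*(10 + (-1206 - 1*1455)) = 774*(10 + (-1206 - 1455)) = 774*(10 - 2661) = 774*(-2651) = -2051874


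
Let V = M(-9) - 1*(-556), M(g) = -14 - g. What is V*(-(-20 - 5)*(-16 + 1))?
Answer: -206625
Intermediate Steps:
V = 551 (V = (-14 - 1*(-9)) - 1*(-556) = (-14 + 9) + 556 = -5 + 556 = 551)
V*(-(-20 - 5)*(-16 + 1)) = 551*(-(-20 - 5)*(-16 + 1)) = 551*(-(-25)*(-15)) = 551*(-1*375) = 551*(-375) = -206625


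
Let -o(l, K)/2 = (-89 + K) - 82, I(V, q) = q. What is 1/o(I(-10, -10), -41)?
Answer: 1/424 ≈ 0.0023585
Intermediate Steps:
o(l, K) = 342 - 2*K (o(l, K) = -2*((-89 + K) - 82) = -2*(-171 + K) = 342 - 2*K)
1/o(I(-10, -10), -41) = 1/(342 - 2*(-41)) = 1/(342 + 82) = 1/424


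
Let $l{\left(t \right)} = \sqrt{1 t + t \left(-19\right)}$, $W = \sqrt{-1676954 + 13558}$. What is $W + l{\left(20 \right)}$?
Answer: $2 i \left(\sqrt{415849} + 3 \sqrt{10}\right) \approx 1308.7 i$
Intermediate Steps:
$W = 2 i \sqrt{415849}$ ($W = \sqrt{-1663396} = 2 i \sqrt{415849} \approx 1289.7 i$)
$l{\left(t \right)} = 3 \sqrt{2} \sqrt{- t}$ ($l{\left(t \right)} = \sqrt{t - 19 t} = \sqrt{- 18 t} = 3 \sqrt{2} \sqrt{- t}$)
$W + l{\left(20 \right)} = 2 i \sqrt{415849} + 3 \sqrt{2} \sqrt{\left(-1\right) 20} = 2 i \sqrt{415849} + 3 \sqrt{2} \sqrt{-20} = 2 i \sqrt{415849} + 3 \sqrt{2} \cdot 2 i \sqrt{5} = 2 i \sqrt{415849} + 6 i \sqrt{10}$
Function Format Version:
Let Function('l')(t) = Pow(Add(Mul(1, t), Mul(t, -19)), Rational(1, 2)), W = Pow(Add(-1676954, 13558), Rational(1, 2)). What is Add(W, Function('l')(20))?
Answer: Mul(2, I, Add(Pow(415849, Rational(1, 2)), Mul(3, Pow(10, Rational(1, 2))))) ≈ Mul(1308.7, I)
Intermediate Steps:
W = Mul(2, I, Pow(415849, Rational(1, 2))) (W = Pow(-1663396, Rational(1, 2)) = Mul(2, I, Pow(415849, Rational(1, 2))) ≈ Mul(1289.7, I))
Function('l')(t) = Mul(3, Pow(2, Rational(1, 2)), Pow(Mul(-1, t), Rational(1, 2))) (Function('l')(t) = Pow(Add(t, Mul(-19, t)), Rational(1, 2)) = Pow(Mul(-18, t), Rational(1, 2)) = Mul(3, Pow(2, Rational(1, 2)), Pow(Mul(-1, t), Rational(1, 2))))
Add(W, Function('l')(20)) = Add(Mul(2, I, Pow(415849, Rational(1, 2))), Mul(3, Pow(2, Rational(1, 2)), Pow(Mul(-1, 20), Rational(1, 2)))) = Add(Mul(2, I, Pow(415849, Rational(1, 2))), Mul(3, Pow(2, Rational(1, 2)), Pow(-20, Rational(1, 2)))) = Add(Mul(2, I, Pow(415849, Rational(1, 2))), Mul(3, Pow(2, Rational(1, 2)), Mul(2, I, Pow(5, Rational(1, 2))))) = Add(Mul(2, I, Pow(415849, Rational(1, 2))), Mul(6, I, Pow(10, Rational(1, 2))))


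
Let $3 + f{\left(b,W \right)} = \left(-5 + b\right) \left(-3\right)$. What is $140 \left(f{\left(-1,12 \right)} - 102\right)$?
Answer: $-12180$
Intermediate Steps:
$f{\left(b,W \right)} = 12 - 3 b$ ($f{\left(b,W \right)} = -3 + \left(-5 + b\right) \left(-3\right) = -3 - \left(-15 + 3 b\right) = 12 - 3 b$)
$140 \left(f{\left(-1,12 \right)} - 102\right) = 140 \left(\left(12 - -3\right) - 102\right) = 140 \left(\left(12 + 3\right) - 102\right) = 140 \left(15 - 102\right) = 140 \left(-87\right) = -12180$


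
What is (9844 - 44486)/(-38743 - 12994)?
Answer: 34642/51737 ≈ 0.66958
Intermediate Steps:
(9844 - 44486)/(-38743 - 12994) = -34642/(-51737) = -34642*(-1/51737) = 34642/51737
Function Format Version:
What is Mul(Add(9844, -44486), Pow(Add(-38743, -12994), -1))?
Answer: Rational(34642, 51737) ≈ 0.66958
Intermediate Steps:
Mul(Add(9844, -44486), Pow(Add(-38743, -12994), -1)) = Mul(-34642, Pow(-51737, -1)) = Mul(-34642, Rational(-1, 51737)) = Rational(34642, 51737)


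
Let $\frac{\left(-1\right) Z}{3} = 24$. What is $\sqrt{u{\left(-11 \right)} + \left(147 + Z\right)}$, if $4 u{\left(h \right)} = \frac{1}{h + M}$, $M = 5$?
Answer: $\frac{\sqrt{10794}}{12} \approx 8.6579$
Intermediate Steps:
$u{\left(h \right)} = \frac{1}{4 \left(5 + h\right)}$ ($u{\left(h \right)} = \frac{1}{4 \left(h + 5\right)} = \frac{1}{4 \left(5 + h\right)}$)
$Z = -72$ ($Z = \left(-3\right) 24 = -72$)
$\sqrt{u{\left(-11 \right)} + \left(147 + Z\right)} = \sqrt{\frac{1}{4 \left(5 - 11\right)} + \left(147 - 72\right)} = \sqrt{\frac{1}{4 \left(-6\right)} + 75} = \sqrt{\frac{1}{4} \left(- \frac{1}{6}\right) + 75} = \sqrt{- \frac{1}{24} + 75} = \sqrt{\frac{1799}{24}} = \frac{\sqrt{10794}}{12}$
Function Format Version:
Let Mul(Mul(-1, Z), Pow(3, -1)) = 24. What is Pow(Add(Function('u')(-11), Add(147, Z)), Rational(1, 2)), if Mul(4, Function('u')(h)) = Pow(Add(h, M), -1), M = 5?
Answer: Mul(Rational(1, 12), Pow(10794, Rational(1, 2))) ≈ 8.6579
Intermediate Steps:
Function('u')(h) = Mul(Rational(1, 4), Pow(Add(5, h), -1)) (Function('u')(h) = Mul(Rational(1, 4), Pow(Add(h, 5), -1)) = Mul(Rational(1, 4), Pow(Add(5, h), -1)))
Z = -72 (Z = Mul(-3, 24) = -72)
Pow(Add(Function('u')(-11), Add(147, Z)), Rational(1, 2)) = Pow(Add(Mul(Rational(1, 4), Pow(Add(5, -11), -1)), Add(147, -72)), Rational(1, 2)) = Pow(Add(Mul(Rational(1, 4), Pow(-6, -1)), 75), Rational(1, 2)) = Pow(Add(Mul(Rational(1, 4), Rational(-1, 6)), 75), Rational(1, 2)) = Pow(Add(Rational(-1, 24), 75), Rational(1, 2)) = Pow(Rational(1799, 24), Rational(1, 2)) = Mul(Rational(1, 12), Pow(10794, Rational(1, 2)))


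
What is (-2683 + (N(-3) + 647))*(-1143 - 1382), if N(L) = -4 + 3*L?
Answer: 5173725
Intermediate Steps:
(-2683 + (N(-3) + 647))*(-1143 - 1382) = (-2683 + ((-4 + 3*(-3)) + 647))*(-1143 - 1382) = (-2683 + ((-4 - 9) + 647))*(-2525) = (-2683 + (-13 + 647))*(-2525) = (-2683 + 634)*(-2525) = -2049*(-2525) = 5173725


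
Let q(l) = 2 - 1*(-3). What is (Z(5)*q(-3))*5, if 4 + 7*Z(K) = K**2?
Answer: 75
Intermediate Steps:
q(l) = 5 (q(l) = 2 + 3 = 5)
Z(K) = -4/7 + K**2/7
(Z(5)*q(-3))*5 = ((-4/7 + (1/7)*5**2)*5)*5 = ((-4/7 + (1/7)*25)*5)*5 = ((-4/7 + 25/7)*5)*5 = (3*5)*5 = 15*5 = 75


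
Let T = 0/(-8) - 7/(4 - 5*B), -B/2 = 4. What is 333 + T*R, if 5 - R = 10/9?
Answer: 131623/396 ≈ 332.38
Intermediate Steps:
B = -8 (B = -2*4 = -8)
R = 35/9 (R = 5 - 10/9 = 35/9 ≈ 3.8889)
T = -7/44 (T = 0/(-8) - 7/(4 - 5*(-8)) = 0*(-⅛) - 7/(4 + 40) = 0 - 7/44 = -7/44 ≈ -0.15909)
333 + T*R = 333 - 7/44*35/9 = 333 - 245/396 = 131623/396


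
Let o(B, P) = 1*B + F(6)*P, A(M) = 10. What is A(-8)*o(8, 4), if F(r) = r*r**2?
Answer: 8720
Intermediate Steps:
F(r) = r**3
o(B, P) = B + 216*P (o(B, P) = 1*B + 6**3*P = B + 216*P)
A(-8)*o(8, 4) = 10*(8 + 216*4) = 10*(8 + 864) = 10*872 = 8720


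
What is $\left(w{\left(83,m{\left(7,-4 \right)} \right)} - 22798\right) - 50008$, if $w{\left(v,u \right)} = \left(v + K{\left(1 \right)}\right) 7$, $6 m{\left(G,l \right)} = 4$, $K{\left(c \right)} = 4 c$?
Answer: $-72197$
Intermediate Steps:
$m{\left(G,l \right)} = \frac{2}{3}$ ($m{\left(G,l \right)} = \frac{1}{6} \cdot 4 = \frac{2}{3}$)
$w{\left(v,u \right)} = 28 + 7 v$ ($w{\left(v,u \right)} = \left(v + 4 \cdot 1\right) 7 = \left(v + 4\right) 7 = \left(4 + v\right) 7 = 28 + 7 v$)
$\left(w{\left(83,m{\left(7,-4 \right)} \right)} - 22798\right) - 50008 = \left(\left(28 + 7 \cdot 83\right) - 22798\right) - 50008 = \left(\left(28 + 581\right) - 22798\right) - 50008 = \left(609 - 22798\right) - 50008 = -22189 - 50008 = -72197$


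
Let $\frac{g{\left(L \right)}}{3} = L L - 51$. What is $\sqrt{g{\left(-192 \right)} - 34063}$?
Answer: $2 \sqrt{19094} \approx 276.36$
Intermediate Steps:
$g{\left(L \right)} = -153 + 3 L^{2}$ ($g{\left(L \right)} = 3 \left(L L - 51\right) = 3 \left(L^{2} - 51\right) = 3 \left(-51 + L^{2}\right) = -153 + 3 L^{2}$)
$\sqrt{g{\left(-192 \right)} - 34063} = \sqrt{\left(-153 + 3 \left(-192\right)^{2}\right) - 34063} = \sqrt{\left(-153 + 3 \cdot 36864\right) - 34063} = \sqrt{\left(-153 + 110592\right) - 34063} = \sqrt{110439 - 34063} = \sqrt{76376} = 2 \sqrt{19094}$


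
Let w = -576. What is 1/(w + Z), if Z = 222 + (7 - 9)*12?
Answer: -1/378 ≈ -0.0026455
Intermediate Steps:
Z = 198 (Z = 222 - 2*12 = 222 - 24 = 198)
1/(w + Z) = 1/(-576 + 198) = 1/(-378) = -1/378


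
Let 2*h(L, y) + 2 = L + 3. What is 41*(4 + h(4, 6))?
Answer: 533/2 ≈ 266.50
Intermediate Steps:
h(L, y) = ½ + L/2 (h(L, y) = -1 + (L + 3)/2 = -1 + (3 + L)/2 = -1 + (3/2 + L/2) = ½ + L/2)
41*(4 + h(4, 6)) = 41*(4 + (½ + (½)*4)) = 41*(4 + (½ + 2)) = 41*(4 + 5/2) = 41*(13/2) = 533/2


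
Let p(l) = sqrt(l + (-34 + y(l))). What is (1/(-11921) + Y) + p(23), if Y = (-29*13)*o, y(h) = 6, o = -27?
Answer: 121343858/11921 + I*sqrt(5) ≈ 10179.0 + 2.2361*I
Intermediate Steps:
p(l) = sqrt(-28 + l) (p(l) = sqrt(l + (-34 + 6)) = sqrt(l - 28) = sqrt(-28 + l))
Y = 10179 (Y = -29*13*(-27) = -377*(-27) = 10179)
(1/(-11921) + Y) + p(23) = (1/(-11921) + 10179) + sqrt(-28 + 23) = (-1/11921 + 10179) + sqrt(-5) = 121343858/11921 + I*sqrt(5)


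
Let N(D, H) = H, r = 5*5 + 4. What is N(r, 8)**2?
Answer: 64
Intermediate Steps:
r = 29 (r = 25 + 4 = 29)
N(r, 8)**2 = 8**2 = 64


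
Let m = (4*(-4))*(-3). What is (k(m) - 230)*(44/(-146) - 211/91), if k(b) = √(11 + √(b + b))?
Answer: 4003150/6643 - 17405*√(11 + 4*√6)/6643 ≈ 590.66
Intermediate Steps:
m = 48 (m = -16*(-3) = 48)
k(b) = √(11 + √2*√b) (k(b) = √(11 + √(2*b)) = √(11 + √2*√b))
(k(m) - 230)*(44/(-146) - 211/91) = (√(11 + √2*√48) - 230)*(44/(-146) - 211/91) = (√(11 + √2*(4*√3)) - 230)*(44*(-1/146) - 211*1/91) = (√(11 + 4*√6) - 230)*(-22/73 - 211/91) = (-230 + √(11 + 4*√6))*(-17405/6643) = 4003150/6643 - 17405*√(11 + 4*√6)/6643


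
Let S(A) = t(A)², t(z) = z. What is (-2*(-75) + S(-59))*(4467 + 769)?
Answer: 19011916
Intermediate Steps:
S(A) = A²
(-2*(-75) + S(-59))*(4467 + 769) = (-2*(-75) + (-59)²)*(4467 + 769) = (150 + 3481)*5236 = 3631*5236 = 19011916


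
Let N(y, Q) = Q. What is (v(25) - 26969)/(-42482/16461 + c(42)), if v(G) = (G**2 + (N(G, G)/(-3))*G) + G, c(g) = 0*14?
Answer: 218333217/21241 ≈ 10279.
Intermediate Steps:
c(g) = 0
v(G) = G + 2*G**2/3 (v(G) = (G**2 + (G/(-3))*G) + G = (G**2 + (G*(-1/3))*G) + G = (G**2 + (-G/3)*G) + G = (G**2 - G**2/3) + G = 2*G**2/3 + G = G + 2*G**2/3)
(v(25) - 26969)/(-42482/16461 + c(42)) = ((1/3)*25*(3 + 2*25) - 26969)/(-42482/16461 + 0) = ((1/3)*25*(3 + 50) - 26969)/(-42482*1/16461 + 0) = ((1/3)*25*53 - 26969)/(-42482/16461 + 0) = (1325/3 - 26969)/(-42482/16461) = -79582/3*(-16461/42482) = 218333217/21241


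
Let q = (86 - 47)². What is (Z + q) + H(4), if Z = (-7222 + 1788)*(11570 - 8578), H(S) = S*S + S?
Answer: -16256987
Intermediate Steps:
H(S) = S + S² (H(S) = S² + S = S + S²)
q = 1521 (q = 39² = 1521)
Z = -16258528 (Z = -5434*2992 = -16258528)
(Z + q) + H(4) = (-16258528 + 1521) + 4*(1 + 4) = -16257007 + 4*5 = -16257007 + 20 = -16256987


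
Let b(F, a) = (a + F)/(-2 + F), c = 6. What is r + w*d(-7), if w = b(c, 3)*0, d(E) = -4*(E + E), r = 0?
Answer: 0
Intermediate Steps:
b(F, a) = (F + a)/(-2 + F)
d(E) = -8*E
w = 0 (w = ((6 + 3)/(-2 + 6))*0 = (9/4)*0 = 0)
r + w*d(-7) = 0 + 0*(-8*(-7)) = 0 + 0*56 = 0 + 0 = 0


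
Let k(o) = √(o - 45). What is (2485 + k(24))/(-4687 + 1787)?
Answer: -497/580 - I*√21/2900 ≈ -0.8569 - 0.0015802*I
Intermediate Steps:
k(o) = √(-45 + o)
(2485 + k(24))/(-4687 + 1787) = (2485 + √(-45 + 24))/(-4687 + 1787) = (2485 + √(-21))/(-2900) = (2485 + I*√21)*(-1/2900) = -497/580 - I*√21/2900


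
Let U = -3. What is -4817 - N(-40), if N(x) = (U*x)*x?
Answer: -17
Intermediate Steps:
N(x) = -3*x² (N(x) = (-3*x)*x = -3*x²)
-4817 - N(-40) = -4817 - (-3)*(-40)² = -4817 - (-3)*1600 = -4817 - 1*(-4800) = -4817 + 4800 = -17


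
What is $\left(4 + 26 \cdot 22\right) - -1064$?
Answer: $1640$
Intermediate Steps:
$\left(4 + 26 \cdot 22\right) - -1064 = \left(4 + 572\right) + 1064 = 576 + 1064 = 1640$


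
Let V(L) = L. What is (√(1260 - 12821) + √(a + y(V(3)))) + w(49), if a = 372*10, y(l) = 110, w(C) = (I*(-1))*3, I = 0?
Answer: √3830 + I*√11561 ≈ 61.887 + 107.52*I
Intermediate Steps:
w(C) = 0 (w(C) = (0*(-1))*3 = 0*3 = 0)
a = 3720
(√(1260 - 12821) + √(a + y(V(3)))) + w(49) = (√(1260 - 12821) + √(3720 + 110)) + 0 = (√(-11561) + √3830) + 0 = (I*√11561 + √3830) + 0 = (√3830 + I*√11561) + 0 = √3830 + I*√11561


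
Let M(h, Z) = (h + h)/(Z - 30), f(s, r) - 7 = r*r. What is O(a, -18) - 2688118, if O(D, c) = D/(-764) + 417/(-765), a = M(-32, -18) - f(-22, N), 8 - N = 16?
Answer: -174566412397/64940 ≈ -2.6881e+6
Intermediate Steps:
N = -8 (N = 8 - 1*16 = 8 - 16 = -8)
f(s, r) = 7 + r**2 (f(s, r) = 7 + r*r = 7 + r**2)
M(h, Z) = 2*h/(-30 + Z) (M(h, Z) = (2*h)/(-30 + Z) = 2*h/(-30 + Z))
a = -209/3 (a = 2*(-32)/(-30 - 18) - (7 + (-8)**2) = 2*(-32)/(-48) - (7 + 64) = 2*(-32)*(-1/48) - 1*71 = 4/3 - 71 = -209/3 ≈ -69.667)
O(D, c) = -139/255 - D/764 (O(D, c) = D*(-1/764) + 417*(-1/765) = -D/764 - 139/255 = -139/255 - D/764)
O(a, -18) - 2688118 = (-139/255 - 1/764*(-209/3)) - 2688118 = (-139/255 + 209/2292) - 2688118 = -29477/64940 - 2688118 = -174566412397/64940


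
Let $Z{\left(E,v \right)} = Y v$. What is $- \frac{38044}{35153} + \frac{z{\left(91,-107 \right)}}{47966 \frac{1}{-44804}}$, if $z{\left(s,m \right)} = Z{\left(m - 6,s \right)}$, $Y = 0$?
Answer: $- \frac{38044}{35153} \approx -1.0822$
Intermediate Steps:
$Z{\left(E,v \right)} = 0$ ($Z{\left(E,v \right)} = 0 v = 0$)
$z{\left(s,m \right)} = 0$
$- \frac{38044}{35153} + \frac{z{\left(91,-107 \right)}}{47966 \frac{1}{-44804}} = - \frac{38044}{35153} + \frac{0}{47966 \frac{1}{-44804}} = \left(-38044\right) \frac{1}{35153} + \frac{0}{47966 \left(- \frac{1}{44804}\right)} = - \frac{38044}{35153} + \frac{0}{- \frac{23983}{22402}} = - \frac{38044}{35153} + 0 \left(- \frac{22402}{23983}\right) = - \frac{38044}{35153} + 0 = - \frac{38044}{35153}$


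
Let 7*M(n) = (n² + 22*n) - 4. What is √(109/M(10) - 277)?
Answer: 3*I*√761639/158 ≈ 16.571*I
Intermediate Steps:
M(n) = -4/7 + n²/7 + 22*n/7 (M(n) = ((n² + 22*n) - 4)/7 = (-4 + n² + 22*n)/7 = -4/7 + n²/7 + 22*n/7)
√(109/M(10) - 277) = √(109/(-4/7 + (⅐)*10² + (22/7)*10) - 277) = √(109/(-4/7 + (⅐)*100 + 220/7) - 277) = √(109/(-4/7 + 100/7 + 220/7) - 277) = √(109/(316/7) - 277) = √(109*(7/316) - 277) = √(763/316 - 277) = √(-86769/316) = 3*I*√761639/158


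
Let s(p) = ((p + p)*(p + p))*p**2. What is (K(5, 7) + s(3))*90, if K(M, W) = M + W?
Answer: 30240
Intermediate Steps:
s(p) = 4*p**4 (s(p) = ((2*p)*(2*p))*p**2 = (4*p**2)*p**2 = 4*p**4)
(K(5, 7) + s(3))*90 = ((5 + 7) + 4*3**4)*90 = (12 + 4*81)*90 = (12 + 324)*90 = 336*90 = 30240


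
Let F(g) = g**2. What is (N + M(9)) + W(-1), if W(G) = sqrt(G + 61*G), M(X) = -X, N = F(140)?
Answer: 19591 + I*sqrt(62) ≈ 19591.0 + 7.874*I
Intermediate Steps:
N = 19600 (N = 140**2 = 19600)
W(G) = sqrt(62)*sqrt(G) (W(G) = sqrt(62*G) = sqrt(62)*sqrt(G))
(N + M(9)) + W(-1) = (19600 - 1*9) + sqrt(62)*sqrt(-1) = (19600 - 9) + sqrt(62)*I = 19591 + I*sqrt(62)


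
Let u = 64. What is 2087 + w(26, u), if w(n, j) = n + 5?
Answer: 2118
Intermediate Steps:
w(n, j) = 5 + n
2087 + w(26, u) = 2087 + (5 + 26) = 2087 + 31 = 2118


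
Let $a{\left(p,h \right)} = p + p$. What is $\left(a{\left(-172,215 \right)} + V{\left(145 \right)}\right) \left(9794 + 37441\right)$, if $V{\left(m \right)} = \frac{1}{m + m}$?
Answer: $- \frac{942423273}{58} \approx -1.6249 \cdot 10^{7}$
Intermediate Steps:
$V{\left(m \right)} = \frac{1}{2 m}$
$a{\left(p,h \right)} = 2 p$
$\left(a{\left(-172,215 \right)} + V{\left(145 \right)}\right) \left(9794 + 37441\right) = \left(2 \left(-172\right) + \frac{1}{2 \cdot 145}\right) \left(9794 + 37441\right) = \left(-344 + \frac{1}{2} \cdot \frac{1}{145}\right) 47235 = \left(-344 + \frac{1}{290}\right) 47235 = \left(- \frac{99759}{290}\right) 47235 = - \frac{942423273}{58}$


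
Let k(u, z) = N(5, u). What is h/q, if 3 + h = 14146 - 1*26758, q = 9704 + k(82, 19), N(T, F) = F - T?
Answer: -12615/9781 ≈ -1.2897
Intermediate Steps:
k(u, z) = -5 + u (k(u, z) = u - 1*5 = u - 5 = -5 + u)
q = 9781 (q = 9704 + (-5 + 82) = 9704 + 77 = 9781)
h = -12615 (h = -3 + (14146 - 1*26758) = -3 + (14146 - 26758) = -3 - 12612 = -12615)
h/q = -12615/9781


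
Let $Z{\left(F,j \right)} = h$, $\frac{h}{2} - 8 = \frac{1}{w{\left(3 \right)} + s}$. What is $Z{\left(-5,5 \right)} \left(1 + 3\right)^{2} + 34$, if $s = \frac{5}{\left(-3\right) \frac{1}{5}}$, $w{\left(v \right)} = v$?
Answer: $284$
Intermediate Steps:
$s = - \frac{25}{3}$ ($s = \frac{5}{\left(-3\right) \frac{1}{5}} = \frac{5}{- \frac{3}{5}} = 5 \left(- \frac{5}{3}\right) = - \frac{25}{3} \approx -8.3333$)
$h = \frac{125}{8}$ ($h = 16 + \frac{2}{3 - \frac{25}{3}} = 16 + \frac{2}{- \frac{16}{3}} = 16 + 2 \left(- \frac{3}{16}\right) = 16 - \frac{3}{8} = \frac{125}{8} \approx 15.625$)
$Z{\left(F,j \right)} = \frac{125}{8}$
$Z{\left(-5,5 \right)} \left(1 + 3\right)^{2} + 34 = \frac{125 \left(1 + 3\right)^{2}}{8} + 34 = \frac{125 \cdot 4^{2}}{8} + 34 = \frac{125}{8} \cdot 16 + 34 = 250 + 34 = 284$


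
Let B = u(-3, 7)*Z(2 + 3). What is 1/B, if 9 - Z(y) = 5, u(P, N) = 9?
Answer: 1/36 ≈ 0.027778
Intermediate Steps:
Z(y) = 4 (Z(y) = 9 - 1*5 = 9 - 5 = 4)
B = 36 (B = 9*4 = 36)
1/B = 1/36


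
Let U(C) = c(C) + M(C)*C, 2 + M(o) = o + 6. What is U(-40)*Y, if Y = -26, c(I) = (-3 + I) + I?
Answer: -35282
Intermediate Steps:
c(I) = -3 + 2*I
M(o) = 4 + o (M(o) = -2 + (o + 6) = -2 + (6 + o) = 4 + o)
U(C) = -3 + 2*C + C*(4 + C) (U(C) = (-3 + 2*C) + (4 + C)*C = (-3 + 2*C) + C*(4 + C) = -3 + 2*C + C*(4 + C))
U(-40)*Y = (-3 + (-40)**2 + 6*(-40))*(-26) = (-3 + 1600 - 240)*(-26) = 1357*(-26) = -35282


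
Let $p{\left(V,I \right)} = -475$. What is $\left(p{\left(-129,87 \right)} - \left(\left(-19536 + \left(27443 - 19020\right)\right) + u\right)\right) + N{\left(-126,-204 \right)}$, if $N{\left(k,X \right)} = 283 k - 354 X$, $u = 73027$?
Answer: $-25831$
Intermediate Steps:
$N{\left(k,X \right)} = - 354 X + 283 k$
$\left(p{\left(-129,87 \right)} - \left(\left(-19536 + \left(27443 - 19020\right)\right) + u\right)\right) + N{\left(-126,-204 \right)} = \left(-475 - \left(\left(-19536 + \left(27443 - 19020\right)\right) + 73027\right)\right) + \left(\left(-354\right) \left(-204\right) + 283 \left(-126\right)\right) = \left(-475 - \left(\left(-19536 + 8423\right) + 73027\right)\right) + \left(72216 - 35658\right) = \left(-475 - \left(-11113 + 73027\right)\right) + 36558 = \left(-475 - 61914\right) + 36558 = -62389 + 36558 = -25831$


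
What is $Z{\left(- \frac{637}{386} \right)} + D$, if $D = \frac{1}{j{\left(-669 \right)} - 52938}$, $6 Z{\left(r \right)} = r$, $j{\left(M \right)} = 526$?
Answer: $- \frac{4173595}{15173274} \approx -0.27506$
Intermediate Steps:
$Z{\left(r \right)} = \frac{r}{6}$
$D = - \frac{1}{52412}$ ($D = \frac{1}{526 - 52938} = \frac{1}{-52412} = - \frac{1}{52412} \approx -1.908 \cdot 10^{-5}$)
$Z{\left(- \frac{637}{386} \right)} + D = \frac{\left(-637\right) \frac{1}{386}}{6} - \frac{1}{52412} = \frac{1}{6} \left(- \frac{637}{386}\right) - \frac{1}{52412} = - \frac{637}{2316} - \frac{1}{52412} = - \frac{4173595}{15173274}$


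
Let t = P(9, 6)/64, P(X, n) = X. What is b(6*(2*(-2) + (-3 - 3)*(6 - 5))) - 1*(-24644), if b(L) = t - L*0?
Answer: 1577225/64 ≈ 24644.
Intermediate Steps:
t = 9/64 ≈ 0.14063
b(L) = 9/64 (b(L) = 9/64 - L*0 = 9/64 + 0 = 9/64)
b(6*(2*(-2) + (-3 - 3)*(6 - 5))) - 1*(-24644) = 9/64 - 1*(-24644) = 9/64 + 24644 = 1577225/64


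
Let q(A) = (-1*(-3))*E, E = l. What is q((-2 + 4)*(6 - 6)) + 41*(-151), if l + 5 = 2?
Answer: -6200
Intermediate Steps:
l = -3 (l = -5 + 2 = -3)
E = -3
q(A) = -9 (q(A) = -1*(-3)*(-3) = 3*(-3) = -9)
q((-2 + 4)*(6 - 6)) + 41*(-151) = -9 + 41*(-151) = -9 - 6191 = -6200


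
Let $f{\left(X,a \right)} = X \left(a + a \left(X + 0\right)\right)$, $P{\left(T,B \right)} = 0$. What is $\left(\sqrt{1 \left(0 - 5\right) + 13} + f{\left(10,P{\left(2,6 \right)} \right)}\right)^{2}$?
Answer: $8$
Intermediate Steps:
$f{\left(X,a \right)} = X \left(a + X a\right)$ ($f{\left(X,a \right)} = X \left(a + a X\right) = X \left(a + X a\right)$)
$\left(\sqrt{1 \left(0 - 5\right) + 13} + f{\left(10,P{\left(2,6 \right)} \right)}\right)^{2} = \left(\sqrt{1 \left(0 - 5\right) + 13} + 10 \cdot 0 \left(1 + 10\right)\right)^{2} = \left(\sqrt{1 \left(-5\right) + 13} + 10 \cdot 0 \cdot 11\right)^{2} = \left(\sqrt{-5 + 13} + 0\right)^{2} = \left(\sqrt{8} + 0\right)^{2} = \left(2 \sqrt{2} + 0\right)^{2} = \left(2 \sqrt{2}\right)^{2} = 8$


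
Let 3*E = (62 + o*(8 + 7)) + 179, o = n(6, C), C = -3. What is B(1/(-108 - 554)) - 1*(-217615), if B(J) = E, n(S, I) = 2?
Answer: 653116/3 ≈ 2.1771e+5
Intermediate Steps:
o = 2
E = 271/3 (E = ((62 + 2*(8 + 7)) + 179)/3 = ((62 + 2*15) + 179)/3 = ((62 + 30) + 179)/3 = (92 + 179)/3 = (⅓)*271 = 271/3 ≈ 90.333)
B(J) = 271/3
B(1/(-108 - 554)) - 1*(-217615) = 271/3 - 1*(-217615) = 271/3 + 217615 = 653116/3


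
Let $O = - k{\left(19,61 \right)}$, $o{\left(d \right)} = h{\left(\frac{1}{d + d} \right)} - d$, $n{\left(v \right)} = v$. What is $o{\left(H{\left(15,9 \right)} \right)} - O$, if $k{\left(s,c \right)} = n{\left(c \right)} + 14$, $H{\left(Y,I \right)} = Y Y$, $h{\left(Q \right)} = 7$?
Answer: $-143$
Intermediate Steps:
$H{\left(Y,I \right)} = Y^{2}$
$k{\left(s,c \right)} = 14 + c$ ($k{\left(s,c \right)} = c + 14 = 14 + c$)
$o{\left(d \right)} = 7 - d$
$O = -75$ ($O = - (14 + 61) = \left(-1\right) 75 = -75$)
$o{\left(H{\left(15,9 \right)} \right)} - O = \left(7 - 15^{2}\right) - -75 = \left(7 - 225\right) + 75 = -218 + 75 = -143$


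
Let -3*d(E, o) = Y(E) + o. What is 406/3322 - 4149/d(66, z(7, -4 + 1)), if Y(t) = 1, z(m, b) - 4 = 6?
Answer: 1879700/1661 ≈ 1131.7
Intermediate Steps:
z(m, b) = 10 (z(m, b) = 4 + 6 = 10)
d(E, o) = -⅓ - o/3 (d(E, o) = -(1 + o)/3 = -⅓ - o/3)
406/3322 - 4149/d(66, z(7, -4 + 1)) = 406/3322 - 4149/(-⅓ - ⅓*10) = 406*(1/3322) - 4149/(-⅓ - 10/3) = 203/1661 - 4149/(-11/3) = 203/1661 - 4149*(-3/11) = 203/1661 + 12447/11 = 1879700/1661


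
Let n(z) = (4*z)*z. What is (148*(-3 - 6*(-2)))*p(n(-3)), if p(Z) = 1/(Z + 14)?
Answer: 666/25 ≈ 26.640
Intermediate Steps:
n(z) = 4*z²
p(Z) = 1/(14 + Z)
(148*(-3 - 6*(-2)))*p(n(-3)) = (148*(-3 - 6*(-2)))/(14 + 4*(-3)²) = (148*(-3 + 12))/(14 + 4*9) = (148*9)/(14 + 36) = 1332/50 = 1332*(1/50) = 666/25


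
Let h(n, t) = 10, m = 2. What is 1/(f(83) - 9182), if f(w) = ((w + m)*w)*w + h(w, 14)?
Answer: 1/576393 ≈ 1.7349e-6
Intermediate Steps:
f(w) = 10 + w²*(2 + w) (f(w) = ((w + 2)*w)*w + 10 = ((2 + w)*w)*w + 10 = (w*(2 + w))*w + 10 = w²*(2 + w) + 10 = 10 + w²*(2 + w))
1/(f(83) - 9182) = 1/((10 + 83³ + 2*83²) - 9182) = 1/((10 + 571787 + 2*6889) - 9182) = 1/((10 + 571787 + 13778) - 9182) = 1/(585575 - 9182) = 1/576393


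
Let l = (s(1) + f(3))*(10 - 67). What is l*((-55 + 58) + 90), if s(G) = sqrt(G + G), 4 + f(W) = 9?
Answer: -26505 - 5301*sqrt(2) ≈ -34002.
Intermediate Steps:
f(W) = 5 (f(W) = -4 + 9 = 5)
s(G) = sqrt(2)*sqrt(G) (s(G) = sqrt(2*G) = sqrt(2)*sqrt(G))
l = -285 - 57*sqrt(2) (l = (sqrt(2)*sqrt(1) + 5)*(10 - 67) = (sqrt(2)*1 + 5)*(-57) = (sqrt(2) + 5)*(-57) = (5 + sqrt(2))*(-57) = -285 - 57*sqrt(2) ≈ -365.61)
l*((-55 + 58) + 90) = (-285 - 57*sqrt(2))*((-55 + 58) + 90) = (-285 - 57*sqrt(2))*(3 + 90) = (-285 - 57*sqrt(2))*93 = -26505 - 5301*sqrt(2)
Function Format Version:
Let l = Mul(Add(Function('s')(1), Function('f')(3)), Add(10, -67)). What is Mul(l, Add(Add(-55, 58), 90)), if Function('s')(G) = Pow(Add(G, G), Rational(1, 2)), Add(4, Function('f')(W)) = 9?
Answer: Add(-26505, Mul(-5301, Pow(2, Rational(1, 2)))) ≈ -34002.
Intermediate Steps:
Function('f')(W) = 5 (Function('f')(W) = Add(-4, 9) = 5)
Function('s')(G) = Mul(Pow(2, Rational(1, 2)), Pow(G, Rational(1, 2))) (Function('s')(G) = Pow(Mul(2, G), Rational(1, 2)) = Mul(Pow(2, Rational(1, 2)), Pow(G, Rational(1, 2))))
l = Add(-285, Mul(-57, Pow(2, Rational(1, 2)))) (l = Mul(Add(Mul(Pow(2, Rational(1, 2)), Pow(1, Rational(1, 2))), 5), Add(10, -67)) = Mul(Add(Mul(Pow(2, Rational(1, 2)), 1), 5), -57) = Mul(Add(Pow(2, Rational(1, 2)), 5), -57) = Mul(Add(5, Pow(2, Rational(1, 2))), -57) = Add(-285, Mul(-57, Pow(2, Rational(1, 2)))) ≈ -365.61)
Mul(l, Add(Add(-55, 58), 90)) = Mul(Add(-285, Mul(-57, Pow(2, Rational(1, 2)))), Add(Add(-55, 58), 90)) = Mul(Add(-285, Mul(-57, Pow(2, Rational(1, 2)))), Add(3, 90)) = Mul(Add(-285, Mul(-57, Pow(2, Rational(1, 2)))), 93) = Add(-26505, Mul(-5301, Pow(2, Rational(1, 2))))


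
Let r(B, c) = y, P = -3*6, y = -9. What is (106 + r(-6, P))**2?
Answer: 9409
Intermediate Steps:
P = -18
r(B, c) = -9
(106 + r(-6, P))**2 = (106 - 9)**2 = 97**2 = 9409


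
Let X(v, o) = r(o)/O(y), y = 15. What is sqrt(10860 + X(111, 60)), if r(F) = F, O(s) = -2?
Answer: 19*sqrt(30) ≈ 104.07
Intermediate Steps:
X(v, o) = -o/2 (X(v, o) = o/(-2) = o*(-1/2) = -o/2)
sqrt(10860 + X(111, 60)) = sqrt(10860 - 1/2*60) = sqrt(10860 - 30) = sqrt(10830) = 19*sqrt(30)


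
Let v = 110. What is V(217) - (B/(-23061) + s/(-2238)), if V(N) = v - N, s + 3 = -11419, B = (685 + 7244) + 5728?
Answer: -959193967/8601753 ≈ -111.51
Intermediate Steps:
B = 13657 (B = 7929 + 5728 = 13657)
s = -11422 (s = -3 - 11419 = -11422)
V(N) = 110 - N
V(217) - (B/(-23061) + s/(-2238)) = (110 - 1*217) - (13657/(-23061) - 11422/(-2238)) = (110 - 217) - (13657*(-1/23061) - 11422*(-1/2238)) = -107 - (-13657/23061 + 5711/1119) = -107 - 1*38806396/8601753 = -107 - 38806396/8601753 = -959193967/8601753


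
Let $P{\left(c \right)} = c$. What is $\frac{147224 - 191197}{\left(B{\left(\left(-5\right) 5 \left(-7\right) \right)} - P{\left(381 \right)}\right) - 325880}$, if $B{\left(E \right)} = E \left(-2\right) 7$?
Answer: $\frac{43973}{328711} \approx 0.13377$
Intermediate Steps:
$B{\left(E \right)} = - 14 E$ ($B{\left(E \right)} = - 2 E 7 = - 14 E$)
$\frac{147224 - 191197}{\left(B{\left(\left(-5\right) 5 \left(-7\right) \right)} - P{\left(381 \right)}\right) - 325880} = \frac{147224 - 191197}{\left(- 14 \left(-5\right) 5 \left(-7\right) - 381\right) - 325880} = - \frac{43973}{\left(- 14 \left(\left(-25\right) \left(-7\right)\right) - 381\right) - 325880} = - \frac{43973}{\left(\left(-14\right) 175 - 381\right) - 325880} = - \frac{43973}{\left(-2450 - 381\right) - 325880} = - \frac{43973}{-2831 - 325880} = - \frac{43973}{-328711} = \left(-43973\right) \left(- \frac{1}{328711}\right) = \frac{43973}{328711}$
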